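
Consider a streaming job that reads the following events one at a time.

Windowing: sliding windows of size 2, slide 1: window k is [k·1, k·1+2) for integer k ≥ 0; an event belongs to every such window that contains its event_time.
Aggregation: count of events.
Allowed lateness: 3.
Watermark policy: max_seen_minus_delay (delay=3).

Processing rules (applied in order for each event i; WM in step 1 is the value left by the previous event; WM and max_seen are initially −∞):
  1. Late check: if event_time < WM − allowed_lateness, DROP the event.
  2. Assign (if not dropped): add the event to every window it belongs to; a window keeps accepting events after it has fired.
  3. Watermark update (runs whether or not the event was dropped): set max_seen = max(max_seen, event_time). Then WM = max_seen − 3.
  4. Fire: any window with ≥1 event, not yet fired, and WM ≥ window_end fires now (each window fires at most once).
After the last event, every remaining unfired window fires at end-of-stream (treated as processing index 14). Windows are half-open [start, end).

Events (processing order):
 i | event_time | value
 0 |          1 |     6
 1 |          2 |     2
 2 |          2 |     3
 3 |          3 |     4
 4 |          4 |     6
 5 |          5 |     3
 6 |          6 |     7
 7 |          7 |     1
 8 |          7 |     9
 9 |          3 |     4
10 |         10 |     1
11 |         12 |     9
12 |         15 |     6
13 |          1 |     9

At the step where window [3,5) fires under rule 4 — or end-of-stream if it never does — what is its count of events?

i=0 t=1 v=6: → [1,3),[0,2); WM=-2
i=1 t=2 v=2: → [2,4),[1,3); WM=-1
i=2 t=2 v=3: → [2,4),[1,3); WM=-1
i=3 t=3 v=4: → [3,5),[2,4); WM=0
i=4 t=4 v=6: → [4,6),[3,5); WM=1
i=5 t=5 v=3: → [5,7),[4,6); WM=2; [0,2) fires=1
i=6 t=6 v=7: → [6,8),[5,7); WM=3; [1,3) fires=3
i=7 t=7 v=1: → [7,9),[6,8); WM=4; [2,4) fires=3
i=8 t=7 v=9: → [7,9),[6,8); WM=4
i=9 t=3 v=4: → [3,5),[2,4); WM=4
i=10 t=10 v=1: → [10,12),[9,11); WM=7; [3,5) fires=3 [4,6) fires=2 [5,7) fires=2
i=11 t=12 v=9: → [12,14),[11,13); WM=9; [6,8) fires=3 [7,9) fires=2
i=12 t=15 v=6: → [15,17),[14,16); WM=12; [9,11) fires=1 [10,12) fires=1
i=13 t=1 v=9: DROP (t<12-3); WM=12

3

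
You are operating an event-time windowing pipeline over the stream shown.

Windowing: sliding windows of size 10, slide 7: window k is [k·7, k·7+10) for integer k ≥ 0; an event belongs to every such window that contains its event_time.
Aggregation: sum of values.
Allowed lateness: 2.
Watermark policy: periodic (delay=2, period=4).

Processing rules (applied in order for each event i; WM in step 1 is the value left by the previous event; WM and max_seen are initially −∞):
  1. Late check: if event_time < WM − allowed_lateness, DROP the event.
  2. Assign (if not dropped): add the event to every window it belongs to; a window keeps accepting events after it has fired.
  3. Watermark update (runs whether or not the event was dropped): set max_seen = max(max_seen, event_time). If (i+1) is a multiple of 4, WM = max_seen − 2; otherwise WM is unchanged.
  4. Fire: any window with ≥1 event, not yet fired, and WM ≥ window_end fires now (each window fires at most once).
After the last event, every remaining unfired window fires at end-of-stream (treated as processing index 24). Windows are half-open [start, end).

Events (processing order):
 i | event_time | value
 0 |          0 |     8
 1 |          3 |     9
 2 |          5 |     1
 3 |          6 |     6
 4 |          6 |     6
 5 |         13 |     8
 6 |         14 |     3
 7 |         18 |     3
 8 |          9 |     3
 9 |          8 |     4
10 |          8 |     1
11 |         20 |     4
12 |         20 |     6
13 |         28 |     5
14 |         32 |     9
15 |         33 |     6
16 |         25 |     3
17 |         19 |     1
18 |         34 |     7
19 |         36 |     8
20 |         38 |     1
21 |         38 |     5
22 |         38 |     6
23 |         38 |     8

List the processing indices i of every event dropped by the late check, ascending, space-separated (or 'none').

i=0 t=0 v=8: → [0,10); WM=−∞
i=1 t=3 v=9: → [0,10); WM=−∞
i=2 t=5 v=1: → [0,10); WM=−∞
i=3 t=6 v=6: → [0,10); WM=4
i=4 t=6 v=6: → [0,10); WM=4
i=5 t=13 v=8: → [7,17); WM=4
i=6 t=14 v=3: → [14,24),[7,17); WM=4
i=7 t=18 v=3: → [14,24); WM=16; [0,10) fires=30
i=8 t=9 v=3: DROP (t<16-2); WM=16
i=9 t=8 v=4: DROP (t<16-2); WM=16
i=10 t=8 v=1: DROP (t<16-2); WM=16
i=11 t=20 v=4: → [14,24); WM=18; [7,17) fires=11
i=12 t=20 v=6: → [14,24); WM=18
i=13 t=28 v=5: → [28,38),[21,31); WM=18
i=14 t=32 v=9: → [28,38); WM=18
i=15 t=33 v=6: → [28,38); WM=31; [14,24) fires=16 [21,31) fires=5
i=16 t=25 v=3: DROP (t<31-2); WM=31
i=17 t=19 v=1: DROP (t<31-2); WM=31
i=18 t=34 v=7: → [28,38); WM=31
i=19 t=36 v=8: → [35,45),[28,38); WM=34
i=20 t=38 v=1: → [35,45); WM=34
i=21 t=38 v=5: → [35,45); WM=34
i=22 t=38 v=6: → [35,45); WM=34
i=23 t=38 v=8: → [35,45); WM=36

8 9 10 16 17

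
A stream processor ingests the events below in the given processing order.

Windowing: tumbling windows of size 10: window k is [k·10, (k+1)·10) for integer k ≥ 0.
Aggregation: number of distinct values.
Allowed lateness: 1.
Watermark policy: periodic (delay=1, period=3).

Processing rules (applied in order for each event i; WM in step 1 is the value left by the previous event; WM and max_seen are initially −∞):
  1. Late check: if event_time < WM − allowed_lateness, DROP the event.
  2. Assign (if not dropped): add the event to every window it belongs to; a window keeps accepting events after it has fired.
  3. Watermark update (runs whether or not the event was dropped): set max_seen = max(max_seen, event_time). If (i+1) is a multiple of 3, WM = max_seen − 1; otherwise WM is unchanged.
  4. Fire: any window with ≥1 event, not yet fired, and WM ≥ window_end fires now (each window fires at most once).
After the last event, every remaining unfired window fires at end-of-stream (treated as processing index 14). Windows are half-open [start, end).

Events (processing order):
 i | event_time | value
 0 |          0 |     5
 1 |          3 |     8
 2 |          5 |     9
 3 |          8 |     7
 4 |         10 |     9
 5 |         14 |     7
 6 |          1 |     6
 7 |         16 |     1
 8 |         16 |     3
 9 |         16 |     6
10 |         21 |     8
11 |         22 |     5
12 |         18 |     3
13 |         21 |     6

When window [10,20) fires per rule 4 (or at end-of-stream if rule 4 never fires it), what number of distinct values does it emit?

5

i=0 t=0 v=5: → [0,10); WM=−∞
i=1 t=3 v=8: → [0,10); WM=−∞
i=2 t=5 v=9: → [0,10); WM=4
i=3 t=8 v=7: → [0,10); WM=4
i=4 t=10 v=9: → [10,20); WM=4
i=5 t=14 v=7: → [10,20); WM=13; [0,10) fires=4
i=6 t=1 v=6: DROP (t<13-1); WM=13
i=7 t=16 v=1: → [10,20); WM=13
i=8 t=16 v=3: → [10,20); WM=15
i=9 t=16 v=6: → [10,20); WM=15
i=10 t=21 v=8: → [20,30); WM=15
i=11 t=22 v=5: → [20,30); WM=21; [10,20) fires=5
i=12 t=18 v=3: DROP (t<21-1); WM=21
i=13 t=21 v=6: → [20,30); WM=21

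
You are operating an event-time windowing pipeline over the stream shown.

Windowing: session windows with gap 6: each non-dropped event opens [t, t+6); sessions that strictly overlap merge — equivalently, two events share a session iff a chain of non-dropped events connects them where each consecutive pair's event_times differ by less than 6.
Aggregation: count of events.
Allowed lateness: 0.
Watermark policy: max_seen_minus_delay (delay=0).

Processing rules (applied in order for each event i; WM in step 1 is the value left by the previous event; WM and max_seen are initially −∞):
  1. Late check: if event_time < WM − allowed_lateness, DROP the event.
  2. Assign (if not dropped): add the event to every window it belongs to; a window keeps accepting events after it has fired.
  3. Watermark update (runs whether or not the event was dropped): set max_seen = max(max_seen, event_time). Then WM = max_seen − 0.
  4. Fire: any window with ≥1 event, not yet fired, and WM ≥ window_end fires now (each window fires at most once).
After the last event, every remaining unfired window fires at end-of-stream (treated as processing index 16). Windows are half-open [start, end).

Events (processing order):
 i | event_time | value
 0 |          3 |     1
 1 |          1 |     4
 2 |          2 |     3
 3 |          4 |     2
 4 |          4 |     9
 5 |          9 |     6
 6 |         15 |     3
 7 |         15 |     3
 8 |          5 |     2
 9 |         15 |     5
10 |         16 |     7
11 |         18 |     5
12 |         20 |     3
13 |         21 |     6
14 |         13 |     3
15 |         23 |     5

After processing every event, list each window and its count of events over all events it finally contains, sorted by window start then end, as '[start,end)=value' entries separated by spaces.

i=0 t=3 v=1: → [3,9); WM=3
i=1 t=1 v=4: DROP (t<3-0); WM=3
i=2 t=2 v=3: DROP (t<3-0); WM=3
i=3 t=4 v=2: → [3,10); WM=4
i=4 t=4 v=9: → [3,10); WM=4
i=5 t=9 v=6: → [3,15); WM=9
i=6 t=15 v=3: → [15,21); WM=15
i=7 t=15 v=3: → [15,21); WM=15
i=8 t=5 v=2: DROP (t<15-0); WM=15
i=9 t=15 v=5: → [15,21); WM=15
i=10 t=16 v=7: → [15,22); WM=16
i=11 t=18 v=5: → [15,24); WM=18
i=12 t=20 v=3: → [15,26); WM=20
i=13 t=21 v=6: → [15,27); WM=21
i=14 t=13 v=3: DROP (t<21-0); WM=21
i=15 t=23 v=5: → [15,29); WM=23

[3,15)=4 [15,29)=8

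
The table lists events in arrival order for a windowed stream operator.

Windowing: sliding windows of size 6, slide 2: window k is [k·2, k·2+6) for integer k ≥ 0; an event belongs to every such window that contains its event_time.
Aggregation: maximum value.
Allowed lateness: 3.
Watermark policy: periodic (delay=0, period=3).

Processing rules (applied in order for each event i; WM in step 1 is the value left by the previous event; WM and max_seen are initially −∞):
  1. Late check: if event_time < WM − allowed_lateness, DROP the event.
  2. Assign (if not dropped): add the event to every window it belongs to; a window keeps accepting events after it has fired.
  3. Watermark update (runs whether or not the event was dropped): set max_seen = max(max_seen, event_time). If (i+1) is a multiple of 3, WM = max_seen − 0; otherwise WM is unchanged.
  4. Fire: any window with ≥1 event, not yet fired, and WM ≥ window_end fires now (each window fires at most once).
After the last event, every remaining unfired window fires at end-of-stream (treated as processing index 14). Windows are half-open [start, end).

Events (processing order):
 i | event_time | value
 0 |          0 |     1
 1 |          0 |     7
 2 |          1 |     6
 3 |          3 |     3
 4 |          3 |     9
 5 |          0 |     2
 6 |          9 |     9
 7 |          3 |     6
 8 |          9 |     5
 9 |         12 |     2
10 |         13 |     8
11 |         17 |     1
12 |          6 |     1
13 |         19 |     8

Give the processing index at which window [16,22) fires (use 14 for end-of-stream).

i=0 t=0 v=1: → [0,6); WM=−∞
i=1 t=0 v=7: → [0,6); WM=−∞
i=2 t=1 v=6: → [0,6); WM=1
i=3 t=3 v=3: → [2,8),[0,6); WM=1
i=4 t=3 v=9: → [2,8),[0,6); WM=1
i=5 t=0 v=2: → [0,6); WM=3
i=6 t=9 v=9: → [8,14),[6,12),[4,10); WM=3
i=7 t=3 v=6: → [2,8),[0,6); WM=3
i=8 t=9 v=5: → [8,14),[6,12),[4,10); WM=9; [0,6) fires=9 [2,8) fires=9
i=9 t=12 v=2: → [12,18),[10,16),[8,14); WM=9
i=10 t=13 v=8: → [12,18),[10,16),[8,14); WM=9
i=11 t=17 v=1: → [16,22),[14,20),[12,18); WM=17; [4,10) fires=9 [6,12) fires=9 [8,14) fires=9 [10,16) fires=8
i=12 t=6 v=1: DROP (t<17-3); WM=17
i=13 t=19 v=8: → [18,24),[16,22),[14,20); WM=17

14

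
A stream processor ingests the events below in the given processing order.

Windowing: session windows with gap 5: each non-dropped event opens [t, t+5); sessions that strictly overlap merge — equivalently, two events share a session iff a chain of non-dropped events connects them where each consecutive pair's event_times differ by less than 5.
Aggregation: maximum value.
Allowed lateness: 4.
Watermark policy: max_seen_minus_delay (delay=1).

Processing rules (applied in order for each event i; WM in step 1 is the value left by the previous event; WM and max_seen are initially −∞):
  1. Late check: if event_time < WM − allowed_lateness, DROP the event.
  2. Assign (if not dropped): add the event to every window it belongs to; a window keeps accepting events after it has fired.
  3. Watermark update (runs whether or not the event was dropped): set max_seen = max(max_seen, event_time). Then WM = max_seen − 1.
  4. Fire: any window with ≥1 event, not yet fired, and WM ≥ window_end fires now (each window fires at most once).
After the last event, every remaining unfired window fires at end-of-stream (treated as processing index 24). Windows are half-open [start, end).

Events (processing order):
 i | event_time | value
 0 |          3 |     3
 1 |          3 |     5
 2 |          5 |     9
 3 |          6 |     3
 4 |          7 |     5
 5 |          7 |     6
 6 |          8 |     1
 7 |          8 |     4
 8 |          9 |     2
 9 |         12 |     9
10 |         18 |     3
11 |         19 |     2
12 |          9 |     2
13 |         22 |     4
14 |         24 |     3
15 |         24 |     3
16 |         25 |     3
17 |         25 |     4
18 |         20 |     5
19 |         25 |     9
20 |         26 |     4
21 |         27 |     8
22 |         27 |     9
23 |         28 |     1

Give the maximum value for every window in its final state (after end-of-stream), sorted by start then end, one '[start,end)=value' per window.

[3,17)=9 [18,33)=9

i=0 t=3 v=3: → [3,8); WM=2
i=1 t=3 v=5: → [3,8); WM=2
i=2 t=5 v=9: → [3,10); WM=4
i=3 t=6 v=3: → [3,11); WM=5
i=4 t=7 v=5: → [3,12); WM=6
i=5 t=7 v=6: → [3,12); WM=6
i=6 t=8 v=1: → [3,13); WM=7
i=7 t=8 v=4: → [3,13); WM=7
i=8 t=9 v=2: → [3,14); WM=8
i=9 t=12 v=9: → [3,17); WM=11
i=10 t=18 v=3: → [18,23); WM=17
i=11 t=19 v=2: → [18,24); WM=18
i=12 t=9 v=2: DROP (t<18-4); WM=18
i=13 t=22 v=4: → [18,27); WM=21
i=14 t=24 v=3: → [18,29); WM=23
i=15 t=24 v=3: → [18,29); WM=23
i=16 t=25 v=3: → [18,30); WM=24
i=17 t=25 v=4: → [18,30); WM=24
i=18 t=20 v=5: → [18,30); WM=24
i=19 t=25 v=9: → [18,30); WM=24
i=20 t=26 v=4: → [18,31); WM=25
i=21 t=27 v=8: → [18,32); WM=26
i=22 t=27 v=9: → [18,32); WM=26
i=23 t=28 v=1: → [18,33); WM=27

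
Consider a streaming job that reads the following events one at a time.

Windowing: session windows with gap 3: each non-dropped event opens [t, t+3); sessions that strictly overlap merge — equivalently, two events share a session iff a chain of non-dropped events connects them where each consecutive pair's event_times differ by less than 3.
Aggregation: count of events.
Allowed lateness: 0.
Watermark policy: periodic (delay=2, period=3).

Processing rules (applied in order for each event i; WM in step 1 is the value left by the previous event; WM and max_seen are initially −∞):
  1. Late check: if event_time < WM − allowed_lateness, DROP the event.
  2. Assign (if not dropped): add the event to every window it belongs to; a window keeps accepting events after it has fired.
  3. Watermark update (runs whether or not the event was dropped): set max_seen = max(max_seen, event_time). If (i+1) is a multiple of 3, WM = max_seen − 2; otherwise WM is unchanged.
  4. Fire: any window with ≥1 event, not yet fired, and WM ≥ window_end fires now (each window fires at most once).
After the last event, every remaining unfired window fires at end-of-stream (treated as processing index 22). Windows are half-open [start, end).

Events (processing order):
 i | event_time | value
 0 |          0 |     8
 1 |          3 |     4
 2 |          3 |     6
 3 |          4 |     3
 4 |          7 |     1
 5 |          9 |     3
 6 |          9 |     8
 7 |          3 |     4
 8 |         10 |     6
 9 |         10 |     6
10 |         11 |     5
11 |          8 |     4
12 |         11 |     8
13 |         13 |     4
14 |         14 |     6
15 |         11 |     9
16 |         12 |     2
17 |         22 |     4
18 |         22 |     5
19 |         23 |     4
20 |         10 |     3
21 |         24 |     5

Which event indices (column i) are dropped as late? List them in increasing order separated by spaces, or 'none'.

i=0 t=0 v=8: → [0,3); WM=−∞
i=1 t=3 v=4: → [3,6); WM=−∞
i=2 t=3 v=6: → [3,6); WM=1
i=3 t=4 v=3: → [3,7); WM=1
i=4 t=7 v=1: → [7,10); WM=1
i=5 t=9 v=3: → [7,12); WM=7
i=6 t=9 v=8: → [7,12); WM=7
i=7 t=3 v=4: DROP (t<7-0); WM=7
i=8 t=10 v=6: → [7,13); WM=8
i=9 t=10 v=6: → [7,13); WM=8
i=10 t=11 v=5: → [7,14); WM=8
i=11 t=8 v=4: → [7,14); WM=9
i=12 t=11 v=8: → [7,14); WM=9
i=13 t=13 v=4: → [7,16); WM=9
i=14 t=14 v=6: → [7,17); WM=12
i=15 t=11 v=9: DROP (t<12-0); WM=12
i=16 t=12 v=2: → [7,17); WM=12
i=17 t=22 v=4: → [22,25); WM=20
i=18 t=22 v=5: → [22,25); WM=20
i=19 t=23 v=4: → [22,26); WM=20
i=20 t=10 v=3: DROP (t<20-0); WM=21
i=21 t=24 v=5: → [22,27); WM=21

7 15 20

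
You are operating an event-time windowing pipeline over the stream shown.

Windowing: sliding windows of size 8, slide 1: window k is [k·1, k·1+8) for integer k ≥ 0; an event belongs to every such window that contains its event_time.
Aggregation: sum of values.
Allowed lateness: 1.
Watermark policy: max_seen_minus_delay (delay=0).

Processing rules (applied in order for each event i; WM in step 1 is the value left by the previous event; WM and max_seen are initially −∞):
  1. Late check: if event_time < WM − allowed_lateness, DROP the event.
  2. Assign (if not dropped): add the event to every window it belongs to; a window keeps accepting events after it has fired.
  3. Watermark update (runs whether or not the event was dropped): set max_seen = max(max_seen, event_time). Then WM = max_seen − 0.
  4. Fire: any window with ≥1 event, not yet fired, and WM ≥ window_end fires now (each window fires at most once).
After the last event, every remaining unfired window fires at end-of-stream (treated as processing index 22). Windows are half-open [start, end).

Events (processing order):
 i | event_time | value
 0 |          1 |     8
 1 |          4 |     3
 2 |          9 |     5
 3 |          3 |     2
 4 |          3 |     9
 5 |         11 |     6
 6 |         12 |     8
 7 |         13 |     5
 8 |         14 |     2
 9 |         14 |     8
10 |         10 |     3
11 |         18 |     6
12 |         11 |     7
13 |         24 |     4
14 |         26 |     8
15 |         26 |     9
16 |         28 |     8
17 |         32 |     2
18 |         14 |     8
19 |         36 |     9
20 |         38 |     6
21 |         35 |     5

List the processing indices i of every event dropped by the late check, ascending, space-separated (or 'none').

i=0 t=1 v=8: → [1,9),[0,8); WM=1
i=1 t=4 v=3: → [4,12),[3,11),[2,10),[1,9),[0,8); WM=4
i=2 t=9 v=5: → [9,17),[8,16),[7,15),[6,14),[5,13),[4,12),[3,11),[2,10); WM=9; [0,8) fires=11 [1,9) fires=11
i=3 t=3 v=2: DROP (t<9-1); WM=9
i=4 t=3 v=9: DROP (t<9-1); WM=9
i=5 t=11 v=6: → [11,19),[10,18),[9,17),[8,16),[7,15),[6,14),[5,13),[4,12); WM=11; [2,10) fires=8 [3,11) fires=8
i=6 t=12 v=8: → [12,20),[11,19),[10,18),[9,17),[8,16),[7,15),[6,14),[5,13); WM=12; [4,12) fires=14
i=7 t=13 v=5: → [13,21),[12,20),[11,19),[10,18),[9,17),[8,16),[7,15),[6,14); WM=13; [5,13) fires=19
i=8 t=14 v=2: → [14,22),[13,21),[12,20),[11,19),[10,18),[9,17),[8,16),[7,15); WM=14; [6,14) fires=24
i=9 t=14 v=8: → [14,22),[13,21),[12,20),[11,19),[10,18),[9,17),[8,16),[7,15); WM=14
i=10 t=10 v=3: DROP (t<14-1); WM=14
i=11 t=18 v=6: → [18,26),[17,25),[16,24),[15,23),[14,22),[13,21),[12,20),[11,19); WM=18; [7,15) fires=34 [8,16) fires=34 [9,17) fires=34 [10,18) fires=29
i=12 t=11 v=7: DROP (t<18-1); WM=18
i=13 t=24 v=4: → [24,32),[23,31),[22,30),[21,29),[20,28),[19,27),[18,26),[17,25); WM=24; [11,19) fires=35 [12,20) fires=29 [13,21) fires=21 [14,22) fires=16 [15,23) fires=6 [16,24) fires=6
i=14 t=26 v=8: → [26,34),[25,33),[24,32),[23,31),[22,30),[21,29),[20,28),[19,27); WM=26; [17,25) fires=10 [18,26) fires=10
i=15 t=26 v=9: → [26,34),[25,33),[24,32),[23,31),[22,30),[21,29),[20,28),[19,27); WM=26
i=16 t=28 v=8: → [28,36),[27,35),[26,34),[25,33),[24,32),[23,31),[22,30),[21,29); WM=28; [19,27) fires=21 [20,28) fires=21
i=17 t=32 v=2: → [32,40),[31,39),[30,38),[29,37),[28,36),[27,35),[26,34),[25,33); WM=32; [21,29) fires=29 [22,30) fires=29 [23,31) fires=29 [24,32) fires=29
i=18 t=14 v=8: DROP (t<32-1); WM=32
i=19 t=36 v=9: → [36,44),[35,43),[34,42),[33,41),[32,40),[31,39),[30,38),[29,37); WM=36; [25,33) fires=27 [26,34) fires=27 [27,35) fires=10 [28,36) fires=10
i=20 t=38 v=6: → [38,46),[37,45),[36,44),[35,43),[34,42),[33,41),[32,40),[31,39); WM=38; [29,37) fires=11 [30,38) fires=11
i=21 t=35 v=5: DROP (t<38-1); WM=38

3 4 10 12 18 21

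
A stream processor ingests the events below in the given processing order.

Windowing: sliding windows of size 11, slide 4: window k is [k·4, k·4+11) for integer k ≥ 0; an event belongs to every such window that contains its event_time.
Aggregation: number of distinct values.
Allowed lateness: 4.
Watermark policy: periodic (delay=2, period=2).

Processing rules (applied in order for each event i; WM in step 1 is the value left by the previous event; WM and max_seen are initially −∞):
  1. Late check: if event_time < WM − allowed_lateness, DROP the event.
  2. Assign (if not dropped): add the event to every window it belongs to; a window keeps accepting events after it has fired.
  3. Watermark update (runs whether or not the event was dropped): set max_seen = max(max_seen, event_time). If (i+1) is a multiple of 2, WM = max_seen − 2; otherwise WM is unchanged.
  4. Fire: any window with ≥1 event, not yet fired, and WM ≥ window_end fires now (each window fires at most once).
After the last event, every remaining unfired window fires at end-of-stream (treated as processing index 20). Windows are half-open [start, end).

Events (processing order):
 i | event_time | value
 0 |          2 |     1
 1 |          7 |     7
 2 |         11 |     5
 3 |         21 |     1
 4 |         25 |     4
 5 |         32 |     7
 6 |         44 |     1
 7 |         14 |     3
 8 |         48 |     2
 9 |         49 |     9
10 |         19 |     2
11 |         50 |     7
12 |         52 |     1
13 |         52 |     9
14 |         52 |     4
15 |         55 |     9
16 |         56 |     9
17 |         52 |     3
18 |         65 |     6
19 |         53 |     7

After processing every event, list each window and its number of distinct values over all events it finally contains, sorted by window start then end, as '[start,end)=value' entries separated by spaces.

i=0 t=2 v=1: → [0,11); WM=−∞
i=1 t=7 v=7: → [4,15),[0,11); WM=5
i=2 t=11 v=5: → [8,19),[4,15); WM=5
i=3 t=21 v=1: → [20,31),[16,27),[12,23); WM=19; [0,11) fires=2 [4,15) fires=2 [8,19) fires=1
i=4 t=25 v=4: → [24,35),[20,31),[16,27); WM=19
i=5 t=32 v=7: → [32,43),[28,39),[24,35); WM=30; [12,23) fires=1 [16,27) fires=2
i=6 t=44 v=1: → [44,55),[40,51),[36,47); WM=30
i=7 t=14 v=3: DROP (t<30-4); WM=42; [20,31) fires=2 [24,35) fires=2 [28,39) fires=1
i=8 t=48 v=2: → [48,59),[44,55),[40,51); WM=42
i=9 t=49 v=9: → [48,59),[44,55),[40,51); WM=47; [32,43) fires=1 [36,47) fires=1
i=10 t=19 v=2: DROP (t<47-4); WM=47
i=11 t=50 v=7: → [48,59),[44,55),[40,51); WM=48
i=12 t=52 v=1: → [52,63),[48,59),[44,55); WM=48
i=13 t=52 v=9: → [52,63),[48,59),[44,55); WM=50
i=14 t=52 v=4: → [52,63),[48,59),[44,55); WM=50
i=15 t=55 v=9: → [52,63),[48,59); WM=53; [40,51) fires=4
i=16 t=56 v=9: → [56,67),[52,63),[48,59); WM=53
i=17 t=52 v=3: → [52,63),[48,59),[44,55); WM=54
i=18 t=65 v=6: → [64,75),[60,71),[56,67); WM=54
i=19 t=53 v=7: → [52,63),[48,59),[44,55); WM=63; [44,55) fires=6 [48,59) fires=6 [52,63) fires=5

[0,11)=2 [4,15)=2 [8,19)=1 [12,23)=1 [16,27)=2 [20,31)=2 [24,35)=2 [28,39)=1 [32,43)=1 [36,47)=1 [40,51)=4 [44,55)=6 [48,59)=6 [52,63)=5 [56,67)=2 [60,71)=1 [64,75)=1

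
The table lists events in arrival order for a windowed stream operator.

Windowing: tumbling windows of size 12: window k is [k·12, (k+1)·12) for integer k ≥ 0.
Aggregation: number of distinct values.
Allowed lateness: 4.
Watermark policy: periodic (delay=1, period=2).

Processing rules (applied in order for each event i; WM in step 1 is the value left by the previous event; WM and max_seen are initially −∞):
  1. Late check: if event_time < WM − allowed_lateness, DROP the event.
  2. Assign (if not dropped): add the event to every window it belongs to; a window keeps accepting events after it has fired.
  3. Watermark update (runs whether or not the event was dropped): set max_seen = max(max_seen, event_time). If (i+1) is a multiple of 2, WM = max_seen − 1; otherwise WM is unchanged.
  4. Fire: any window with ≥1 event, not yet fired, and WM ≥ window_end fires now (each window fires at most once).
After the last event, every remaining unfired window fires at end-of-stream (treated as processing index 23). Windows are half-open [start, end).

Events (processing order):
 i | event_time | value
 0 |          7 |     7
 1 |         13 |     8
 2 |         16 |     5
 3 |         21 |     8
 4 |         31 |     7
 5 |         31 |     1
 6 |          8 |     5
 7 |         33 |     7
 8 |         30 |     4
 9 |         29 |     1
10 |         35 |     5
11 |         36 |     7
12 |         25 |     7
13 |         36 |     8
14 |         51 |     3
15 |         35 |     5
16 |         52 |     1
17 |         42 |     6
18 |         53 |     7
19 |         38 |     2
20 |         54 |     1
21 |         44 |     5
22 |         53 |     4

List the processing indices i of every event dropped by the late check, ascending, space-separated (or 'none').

i=0 t=7 v=7: → [0,12); WM=−∞
i=1 t=13 v=8: → [12,24); WM=12; [0,12) fires=1
i=2 t=16 v=5: → [12,24); WM=12
i=3 t=21 v=8: → [12,24); WM=20
i=4 t=31 v=7: → [24,36); WM=20
i=5 t=31 v=1: → [24,36); WM=30; [12,24) fires=2
i=6 t=8 v=5: DROP (t<30-4); WM=30
i=7 t=33 v=7: → [24,36); WM=32
i=8 t=30 v=4: → [24,36); WM=32
i=9 t=29 v=1: → [24,36); WM=32
i=10 t=35 v=5: → [24,36); WM=32
i=11 t=36 v=7: → [36,48); WM=35
i=12 t=25 v=7: DROP (t<35-4); WM=35
i=13 t=36 v=8: → [36,48); WM=35
i=14 t=51 v=3: → [48,60); WM=35
i=15 t=35 v=5: → [24,36); WM=50; [24,36) fires=4 [36,48) fires=2
i=16 t=52 v=1: → [48,60); WM=50
i=17 t=42 v=6: DROP (t<50-4); WM=51
i=18 t=53 v=7: → [48,60); WM=51
i=19 t=38 v=2: DROP (t<51-4); WM=52
i=20 t=54 v=1: → [48,60); WM=52
i=21 t=44 v=5: DROP (t<52-4); WM=53
i=22 t=53 v=4: → [48,60); WM=53

6 12 17 19 21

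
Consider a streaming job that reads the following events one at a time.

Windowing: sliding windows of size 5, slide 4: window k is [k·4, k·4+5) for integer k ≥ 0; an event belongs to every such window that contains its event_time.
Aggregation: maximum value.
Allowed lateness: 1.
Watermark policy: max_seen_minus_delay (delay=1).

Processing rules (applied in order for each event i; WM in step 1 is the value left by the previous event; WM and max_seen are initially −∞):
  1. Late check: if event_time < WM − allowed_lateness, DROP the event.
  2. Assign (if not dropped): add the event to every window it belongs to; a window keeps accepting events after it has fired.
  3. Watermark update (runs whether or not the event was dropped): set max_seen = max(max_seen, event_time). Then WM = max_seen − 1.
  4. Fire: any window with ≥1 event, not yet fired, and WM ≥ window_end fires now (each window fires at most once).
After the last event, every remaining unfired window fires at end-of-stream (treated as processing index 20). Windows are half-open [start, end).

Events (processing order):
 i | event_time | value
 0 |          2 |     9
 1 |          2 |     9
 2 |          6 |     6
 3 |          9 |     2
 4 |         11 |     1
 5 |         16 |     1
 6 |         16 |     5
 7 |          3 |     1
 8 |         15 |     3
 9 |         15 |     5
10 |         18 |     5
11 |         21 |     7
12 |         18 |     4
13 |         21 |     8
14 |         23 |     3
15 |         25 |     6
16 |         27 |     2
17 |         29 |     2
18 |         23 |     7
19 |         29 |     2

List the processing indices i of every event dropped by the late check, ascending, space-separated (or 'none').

7 12 18

i=0 t=2 v=9: → [0,5); WM=1
i=1 t=2 v=9: → [0,5); WM=1
i=2 t=6 v=6: → [4,9); WM=5; [0,5) fires=9
i=3 t=9 v=2: → [8,13); WM=8
i=4 t=11 v=1: → [8,13); WM=10; [4,9) fires=6
i=5 t=16 v=1: → [16,21),[12,17); WM=15; [8,13) fires=2
i=6 t=16 v=5: → [16,21),[12,17); WM=15
i=7 t=3 v=1: DROP (t<15-1); WM=15
i=8 t=15 v=3: → [12,17); WM=15
i=9 t=15 v=5: → [12,17); WM=15
i=10 t=18 v=5: → [16,21); WM=17; [12,17) fires=5
i=11 t=21 v=7: → [20,25); WM=20
i=12 t=18 v=4: DROP (t<20-1); WM=20
i=13 t=21 v=8: → [20,25); WM=20
i=14 t=23 v=3: → [20,25); WM=22; [16,21) fires=5
i=15 t=25 v=6: → [24,29); WM=24
i=16 t=27 v=2: → [24,29); WM=26; [20,25) fires=8
i=17 t=29 v=2: → [28,33); WM=28
i=18 t=23 v=7: DROP (t<28-1); WM=28
i=19 t=29 v=2: → [28,33); WM=28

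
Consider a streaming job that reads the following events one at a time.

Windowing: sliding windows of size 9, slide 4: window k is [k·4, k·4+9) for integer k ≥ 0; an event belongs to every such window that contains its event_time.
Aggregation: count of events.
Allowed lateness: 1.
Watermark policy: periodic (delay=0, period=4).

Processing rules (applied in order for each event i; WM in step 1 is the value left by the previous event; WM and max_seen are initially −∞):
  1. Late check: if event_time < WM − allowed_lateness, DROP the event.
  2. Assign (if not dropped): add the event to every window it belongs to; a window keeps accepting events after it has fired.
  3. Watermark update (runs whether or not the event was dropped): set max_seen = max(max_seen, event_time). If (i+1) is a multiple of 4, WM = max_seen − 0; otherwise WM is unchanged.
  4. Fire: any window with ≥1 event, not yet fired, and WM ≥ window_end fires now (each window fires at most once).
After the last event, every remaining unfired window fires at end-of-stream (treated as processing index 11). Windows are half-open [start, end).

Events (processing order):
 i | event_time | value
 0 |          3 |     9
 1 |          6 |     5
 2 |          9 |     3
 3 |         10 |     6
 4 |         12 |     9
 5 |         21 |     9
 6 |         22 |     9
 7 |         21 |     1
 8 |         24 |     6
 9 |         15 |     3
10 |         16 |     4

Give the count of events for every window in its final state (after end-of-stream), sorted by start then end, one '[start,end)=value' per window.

[0,9)=2 [4,13)=4 [8,17)=3 [12,21)=1 [16,25)=4 [20,29)=4 [24,33)=1

i=0 t=3 v=9: → [0,9); WM=−∞
i=1 t=6 v=5: → [4,13),[0,9); WM=−∞
i=2 t=9 v=3: → [8,17),[4,13); WM=−∞
i=3 t=10 v=6: → [8,17),[4,13); WM=10; [0,9) fires=2
i=4 t=12 v=9: → [12,21),[8,17),[4,13); WM=10
i=5 t=21 v=9: → [20,29),[16,25); WM=10
i=6 t=22 v=9: → [20,29),[16,25); WM=10
i=7 t=21 v=1: → [20,29),[16,25); WM=22; [4,13) fires=4 [8,17) fires=3 [12,21) fires=1
i=8 t=24 v=6: → [24,33),[20,29),[16,25); WM=22
i=9 t=15 v=3: DROP (t<22-1); WM=22
i=10 t=16 v=4: DROP (t<22-1); WM=22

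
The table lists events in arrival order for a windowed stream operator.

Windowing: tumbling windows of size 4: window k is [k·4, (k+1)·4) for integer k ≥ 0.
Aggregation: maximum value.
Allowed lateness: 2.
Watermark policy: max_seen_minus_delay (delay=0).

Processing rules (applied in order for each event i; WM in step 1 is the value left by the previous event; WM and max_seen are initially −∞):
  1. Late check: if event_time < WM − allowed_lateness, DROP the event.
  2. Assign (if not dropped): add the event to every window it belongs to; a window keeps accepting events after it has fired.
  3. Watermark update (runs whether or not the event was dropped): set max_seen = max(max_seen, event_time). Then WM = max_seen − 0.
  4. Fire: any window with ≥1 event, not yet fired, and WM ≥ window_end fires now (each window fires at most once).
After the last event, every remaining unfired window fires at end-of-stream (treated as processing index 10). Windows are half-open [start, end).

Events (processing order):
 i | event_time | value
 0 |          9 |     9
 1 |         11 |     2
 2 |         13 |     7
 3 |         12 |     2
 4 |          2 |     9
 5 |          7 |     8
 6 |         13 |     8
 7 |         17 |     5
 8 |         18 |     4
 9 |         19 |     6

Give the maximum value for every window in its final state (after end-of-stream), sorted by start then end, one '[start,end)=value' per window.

[8,12)=9 [12,16)=8 [16,20)=6

i=0 t=9 v=9: → [8,12); WM=9
i=1 t=11 v=2: → [8,12); WM=11
i=2 t=13 v=7: → [12,16); WM=13; [8,12) fires=9
i=3 t=12 v=2: → [12,16); WM=13
i=4 t=2 v=9: DROP (t<13-2); WM=13
i=5 t=7 v=8: DROP (t<13-2); WM=13
i=6 t=13 v=8: → [12,16); WM=13
i=7 t=17 v=5: → [16,20); WM=17; [12,16) fires=8
i=8 t=18 v=4: → [16,20); WM=18
i=9 t=19 v=6: → [16,20); WM=19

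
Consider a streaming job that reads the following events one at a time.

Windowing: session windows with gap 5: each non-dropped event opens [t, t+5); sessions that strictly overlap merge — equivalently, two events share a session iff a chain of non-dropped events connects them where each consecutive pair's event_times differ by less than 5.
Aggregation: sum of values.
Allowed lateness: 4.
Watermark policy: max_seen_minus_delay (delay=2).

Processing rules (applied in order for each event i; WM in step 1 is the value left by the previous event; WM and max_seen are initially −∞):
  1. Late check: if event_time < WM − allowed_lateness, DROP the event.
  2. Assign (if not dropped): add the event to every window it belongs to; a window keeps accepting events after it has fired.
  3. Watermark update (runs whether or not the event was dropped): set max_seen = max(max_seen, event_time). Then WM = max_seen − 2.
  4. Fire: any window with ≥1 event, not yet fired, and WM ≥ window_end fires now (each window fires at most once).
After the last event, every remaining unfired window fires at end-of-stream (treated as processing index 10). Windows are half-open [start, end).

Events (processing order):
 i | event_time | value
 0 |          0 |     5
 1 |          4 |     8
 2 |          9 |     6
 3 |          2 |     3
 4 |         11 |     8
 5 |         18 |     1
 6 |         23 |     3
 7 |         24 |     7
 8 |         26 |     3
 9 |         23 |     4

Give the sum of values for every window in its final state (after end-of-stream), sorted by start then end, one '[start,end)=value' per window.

i=0 t=0 v=5: → [0,5); WM=-2
i=1 t=4 v=8: → [0,9); WM=2
i=2 t=9 v=6: → [9,14); WM=7
i=3 t=2 v=3: DROP (t<7-4); WM=7
i=4 t=11 v=8: → [9,16); WM=9
i=5 t=18 v=1: → [18,23); WM=16
i=6 t=23 v=3: → [23,28); WM=21
i=7 t=24 v=7: → [23,29); WM=22
i=8 t=26 v=3: → [23,31); WM=24
i=9 t=23 v=4: → [23,31); WM=24

[0,9)=13 [9,16)=14 [18,23)=1 [23,31)=17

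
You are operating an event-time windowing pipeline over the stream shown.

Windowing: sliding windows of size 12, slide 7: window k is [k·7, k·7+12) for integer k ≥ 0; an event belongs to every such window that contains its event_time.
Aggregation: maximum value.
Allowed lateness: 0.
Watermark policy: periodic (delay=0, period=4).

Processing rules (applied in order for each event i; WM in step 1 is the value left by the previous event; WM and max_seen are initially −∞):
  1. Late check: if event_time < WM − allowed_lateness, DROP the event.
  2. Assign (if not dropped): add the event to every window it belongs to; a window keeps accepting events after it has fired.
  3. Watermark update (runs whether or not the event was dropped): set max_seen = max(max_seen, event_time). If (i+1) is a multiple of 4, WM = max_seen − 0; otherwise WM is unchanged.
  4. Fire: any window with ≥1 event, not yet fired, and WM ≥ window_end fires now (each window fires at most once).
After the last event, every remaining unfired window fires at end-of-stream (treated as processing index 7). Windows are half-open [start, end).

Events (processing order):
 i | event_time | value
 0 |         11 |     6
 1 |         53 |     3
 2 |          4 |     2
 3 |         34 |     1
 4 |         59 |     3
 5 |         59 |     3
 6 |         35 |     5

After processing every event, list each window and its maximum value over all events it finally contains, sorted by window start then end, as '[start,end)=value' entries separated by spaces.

i=0 t=11 v=6: → [7,19),[0,12); WM=−∞
i=1 t=53 v=3: → [49,61),[42,54); WM=−∞
i=2 t=4 v=2: → [0,12); WM=−∞
i=3 t=34 v=1: → [28,40); WM=53; [0,12) fires=6 [7,19) fires=6 [28,40) fires=1
i=4 t=59 v=3: → [56,68),[49,61); WM=53
i=5 t=59 v=3: → [56,68),[49,61); WM=53
i=6 t=35 v=5: DROP (t<53-0); WM=53

[0,12)=6 [7,19)=6 [28,40)=1 [42,54)=3 [49,61)=3 [56,68)=3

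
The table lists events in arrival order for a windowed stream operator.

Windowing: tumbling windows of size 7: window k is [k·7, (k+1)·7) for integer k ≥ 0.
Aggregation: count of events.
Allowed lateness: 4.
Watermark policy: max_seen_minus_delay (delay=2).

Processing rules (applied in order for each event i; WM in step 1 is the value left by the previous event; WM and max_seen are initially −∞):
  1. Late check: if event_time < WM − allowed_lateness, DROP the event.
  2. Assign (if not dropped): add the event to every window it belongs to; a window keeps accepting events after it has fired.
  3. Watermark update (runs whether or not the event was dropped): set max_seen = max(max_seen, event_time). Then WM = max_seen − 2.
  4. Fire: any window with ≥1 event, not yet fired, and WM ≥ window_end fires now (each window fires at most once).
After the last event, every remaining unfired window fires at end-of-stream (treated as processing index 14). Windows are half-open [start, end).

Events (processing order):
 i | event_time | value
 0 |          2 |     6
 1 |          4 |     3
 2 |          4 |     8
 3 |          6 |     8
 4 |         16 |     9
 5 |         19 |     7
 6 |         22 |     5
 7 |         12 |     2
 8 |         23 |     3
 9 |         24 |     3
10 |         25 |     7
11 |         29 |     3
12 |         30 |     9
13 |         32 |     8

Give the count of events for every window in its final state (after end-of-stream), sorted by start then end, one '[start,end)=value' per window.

i=0 t=2 v=6: → [0,7); WM=0
i=1 t=4 v=3: → [0,7); WM=2
i=2 t=4 v=8: → [0,7); WM=2
i=3 t=6 v=8: → [0,7); WM=4
i=4 t=16 v=9: → [14,21); WM=14; [0,7) fires=4
i=5 t=19 v=7: → [14,21); WM=17
i=6 t=22 v=5: → [21,28); WM=20
i=7 t=12 v=2: DROP (t<20-4); WM=20
i=8 t=23 v=3: → [21,28); WM=21; [14,21) fires=2
i=9 t=24 v=3: → [21,28); WM=22
i=10 t=25 v=7: → [21,28); WM=23
i=11 t=29 v=3: → [28,35); WM=27
i=12 t=30 v=9: → [28,35); WM=28; [21,28) fires=4
i=13 t=32 v=8: → [28,35); WM=30

[0,7)=4 [14,21)=2 [21,28)=4 [28,35)=3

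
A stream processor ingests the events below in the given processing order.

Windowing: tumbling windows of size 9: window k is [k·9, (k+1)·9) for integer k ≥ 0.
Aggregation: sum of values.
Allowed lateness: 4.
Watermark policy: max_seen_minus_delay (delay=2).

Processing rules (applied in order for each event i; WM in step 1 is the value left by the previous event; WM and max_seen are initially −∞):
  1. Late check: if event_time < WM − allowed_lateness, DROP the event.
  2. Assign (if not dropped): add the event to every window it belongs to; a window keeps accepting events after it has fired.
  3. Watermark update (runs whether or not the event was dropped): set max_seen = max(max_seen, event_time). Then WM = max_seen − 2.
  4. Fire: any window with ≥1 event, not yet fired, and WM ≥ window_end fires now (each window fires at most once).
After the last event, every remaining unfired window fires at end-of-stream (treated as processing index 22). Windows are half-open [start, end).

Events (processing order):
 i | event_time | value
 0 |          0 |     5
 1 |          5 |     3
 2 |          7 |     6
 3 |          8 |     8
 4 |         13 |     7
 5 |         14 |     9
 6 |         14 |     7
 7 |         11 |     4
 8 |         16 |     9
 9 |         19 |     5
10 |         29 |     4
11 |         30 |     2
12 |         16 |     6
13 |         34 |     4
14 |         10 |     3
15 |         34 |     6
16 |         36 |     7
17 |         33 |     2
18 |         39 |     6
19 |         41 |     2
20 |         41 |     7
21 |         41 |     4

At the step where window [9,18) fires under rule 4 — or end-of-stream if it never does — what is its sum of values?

36

i=0 t=0 v=5: → [0,9); WM=-2
i=1 t=5 v=3: → [0,9); WM=3
i=2 t=7 v=6: → [0,9); WM=5
i=3 t=8 v=8: → [0,9); WM=6
i=4 t=13 v=7: → [9,18); WM=11; [0,9) fires=22
i=5 t=14 v=9: → [9,18); WM=12
i=6 t=14 v=7: → [9,18); WM=12
i=7 t=11 v=4: → [9,18); WM=12
i=8 t=16 v=9: → [9,18); WM=14
i=9 t=19 v=5: → [18,27); WM=17
i=10 t=29 v=4: → [27,36); WM=27; [9,18) fires=36 [18,27) fires=5
i=11 t=30 v=2: → [27,36); WM=28
i=12 t=16 v=6: DROP (t<28-4); WM=28
i=13 t=34 v=4: → [27,36); WM=32
i=14 t=10 v=3: DROP (t<32-4); WM=32
i=15 t=34 v=6: → [27,36); WM=32
i=16 t=36 v=7: → [36,45); WM=34
i=17 t=33 v=2: → [27,36); WM=34
i=18 t=39 v=6: → [36,45); WM=37; [27,36) fires=18
i=19 t=41 v=2: → [36,45); WM=39
i=20 t=41 v=7: → [36,45); WM=39
i=21 t=41 v=4: → [36,45); WM=39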